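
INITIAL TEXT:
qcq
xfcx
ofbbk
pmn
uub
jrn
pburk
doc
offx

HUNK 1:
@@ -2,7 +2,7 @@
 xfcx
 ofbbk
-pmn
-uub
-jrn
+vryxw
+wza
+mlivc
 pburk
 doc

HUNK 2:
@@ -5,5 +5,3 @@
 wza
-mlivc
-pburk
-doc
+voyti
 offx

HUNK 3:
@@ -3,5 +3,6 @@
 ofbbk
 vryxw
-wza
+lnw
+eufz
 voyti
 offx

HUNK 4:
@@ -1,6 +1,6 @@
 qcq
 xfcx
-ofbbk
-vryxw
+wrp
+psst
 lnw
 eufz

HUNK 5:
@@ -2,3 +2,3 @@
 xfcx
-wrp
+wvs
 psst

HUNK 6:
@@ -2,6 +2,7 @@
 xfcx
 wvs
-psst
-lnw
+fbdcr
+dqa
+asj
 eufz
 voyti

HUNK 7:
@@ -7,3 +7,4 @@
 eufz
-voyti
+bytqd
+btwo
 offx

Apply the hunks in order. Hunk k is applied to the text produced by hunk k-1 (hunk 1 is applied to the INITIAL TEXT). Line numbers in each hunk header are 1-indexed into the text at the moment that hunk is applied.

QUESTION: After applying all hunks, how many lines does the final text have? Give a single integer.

Hunk 1: at line 2 remove [pmn,uub,jrn] add [vryxw,wza,mlivc] -> 9 lines: qcq xfcx ofbbk vryxw wza mlivc pburk doc offx
Hunk 2: at line 5 remove [mlivc,pburk,doc] add [voyti] -> 7 lines: qcq xfcx ofbbk vryxw wza voyti offx
Hunk 3: at line 3 remove [wza] add [lnw,eufz] -> 8 lines: qcq xfcx ofbbk vryxw lnw eufz voyti offx
Hunk 4: at line 1 remove [ofbbk,vryxw] add [wrp,psst] -> 8 lines: qcq xfcx wrp psst lnw eufz voyti offx
Hunk 5: at line 2 remove [wrp] add [wvs] -> 8 lines: qcq xfcx wvs psst lnw eufz voyti offx
Hunk 6: at line 2 remove [psst,lnw] add [fbdcr,dqa,asj] -> 9 lines: qcq xfcx wvs fbdcr dqa asj eufz voyti offx
Hunk 7: at line 7 remove [voyti] add [bytqd,btwo] -> 10 lines: qcq xfcx wvs fbdcr dqa asj eufz bytqd btwo offx
Final line count: 10

Answer: 10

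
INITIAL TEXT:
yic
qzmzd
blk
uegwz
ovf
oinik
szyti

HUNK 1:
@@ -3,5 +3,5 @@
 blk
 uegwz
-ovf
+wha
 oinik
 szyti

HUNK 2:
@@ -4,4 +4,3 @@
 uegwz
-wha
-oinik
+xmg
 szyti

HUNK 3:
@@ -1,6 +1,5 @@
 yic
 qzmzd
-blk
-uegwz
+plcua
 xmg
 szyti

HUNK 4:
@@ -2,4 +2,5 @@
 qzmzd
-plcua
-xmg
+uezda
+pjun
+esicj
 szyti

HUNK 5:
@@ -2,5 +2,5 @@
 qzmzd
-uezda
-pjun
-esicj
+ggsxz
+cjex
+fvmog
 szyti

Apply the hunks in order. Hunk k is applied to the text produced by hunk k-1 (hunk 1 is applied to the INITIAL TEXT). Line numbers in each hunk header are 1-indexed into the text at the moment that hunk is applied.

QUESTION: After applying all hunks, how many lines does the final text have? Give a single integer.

Answer: 6

Derivation:
Hunk 1: at line 3 remove [ovf] add [wha] -> 7 lines: yic qzmzd blk uegwz wha oinik szyti
Hunk 2: at line 4 remove [wha,oinik] add [xmg] -> 6 lines: yic qzmzd blk uegwz xmg szyti
Hunk 3: at line 1 remove [blk,uegwz] add [plcua] -> 5 lines: yic qzmzd plcua xmg szyti
Hunk 4: at line 2 remove [plcua,xmg] add [uezda,pjun,esicj] -> 6 lines: yic qzmzd uezda pjun esicj szyti
Hunk 5: at line 2 remove [uezda,pjun,esicj] add [ggsxz,cjex,fvmog] -> 6 lines: yic qzmzd ggsxz cjex fvmog szyti
Final line count: 6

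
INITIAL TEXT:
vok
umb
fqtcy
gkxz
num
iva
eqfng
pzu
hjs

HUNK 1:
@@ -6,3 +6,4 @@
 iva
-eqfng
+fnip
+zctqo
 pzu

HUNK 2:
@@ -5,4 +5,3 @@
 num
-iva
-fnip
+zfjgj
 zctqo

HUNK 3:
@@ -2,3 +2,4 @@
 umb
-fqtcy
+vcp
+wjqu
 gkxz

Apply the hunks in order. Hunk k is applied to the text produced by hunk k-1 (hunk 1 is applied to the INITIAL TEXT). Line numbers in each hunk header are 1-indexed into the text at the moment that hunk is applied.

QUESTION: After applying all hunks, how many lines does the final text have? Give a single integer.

Answer: 10

Derivation:
Hunk 1: at line 6 remove [eqfng] add [fnip,zctqo] -> 10 lines: vok umb fqtcy gkxz num iva fnip zctqo pzu hjs
Hunk 2: at line 5 remove [iva,fnip] add [zfjgj] -> 9 lines: vok umb fqtcy gkxz num zfjgj zctqo pzu hjs
Hunk 3: at line 2 remove [fqtcy] add [vcp,wjqu] -> 10 lines: vok umb vcp wjqu gkxz num zfjgj zctqo pzu hjs
Final line count: 10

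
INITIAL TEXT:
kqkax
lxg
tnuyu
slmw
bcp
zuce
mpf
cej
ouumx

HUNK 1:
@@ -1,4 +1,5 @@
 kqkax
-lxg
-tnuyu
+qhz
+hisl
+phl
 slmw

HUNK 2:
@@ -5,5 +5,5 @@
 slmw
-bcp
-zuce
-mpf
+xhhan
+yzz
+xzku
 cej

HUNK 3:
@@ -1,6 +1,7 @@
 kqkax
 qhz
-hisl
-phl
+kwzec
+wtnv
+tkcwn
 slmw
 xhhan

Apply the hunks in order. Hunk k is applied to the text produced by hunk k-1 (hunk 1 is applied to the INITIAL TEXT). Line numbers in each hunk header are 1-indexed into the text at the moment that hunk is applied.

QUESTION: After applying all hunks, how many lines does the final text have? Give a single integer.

Answer: 11

Derivation:
Hunk 1: at line 1 remove [lxg,tnuyu] add [qhz,hisl,phl] -> 10 lines: kqkax qhz hisl phl slmw bcp zuce mpf cej ouumx
Hunk 2: at line 5 remove [bcp,zuce,mpf] add [xhhan,yzz,xzku] -> 10 lines: kqkax qhz hisl phl slmw xhhan yzz xzku cej ouumx
Hunk 3: at line 1 remove [hisl,phl] add [kwzec,wtnv,tkcwn] -> 11 lines: kqkax qhz kwzec wtnv tkcwn slmw xhhan yzz xzku cej ouumx
Final line count: 11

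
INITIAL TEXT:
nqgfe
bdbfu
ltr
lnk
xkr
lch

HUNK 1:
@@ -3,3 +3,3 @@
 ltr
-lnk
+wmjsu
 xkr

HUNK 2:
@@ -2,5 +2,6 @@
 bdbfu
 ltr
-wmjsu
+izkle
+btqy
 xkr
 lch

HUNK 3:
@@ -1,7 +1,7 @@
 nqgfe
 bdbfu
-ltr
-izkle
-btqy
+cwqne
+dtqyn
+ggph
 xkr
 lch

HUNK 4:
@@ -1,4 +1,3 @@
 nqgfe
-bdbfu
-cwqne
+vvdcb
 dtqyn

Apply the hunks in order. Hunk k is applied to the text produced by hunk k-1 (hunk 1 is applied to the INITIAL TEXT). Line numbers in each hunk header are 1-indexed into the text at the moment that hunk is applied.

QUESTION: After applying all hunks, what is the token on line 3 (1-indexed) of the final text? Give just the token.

Hunk 1: at line 3 remove [lnk] add [wmjsu] -> 6 lines: nqgfe bdbfu ltr wmjsu xkr lch
Hunk 2: at line 2 remove [wmjsu] add [izkle,btqy] -> 7 lines: nqgfe bdbfu ltr izkle btqy xkr lch
Hunk 3: at line 1 remove [ltr,izkle,btqy] add [cwqne,dtqyn,ggph] -> 7 lines: nqgfe bdbfu cwqne dtqyn ggph xkr lch
Hunk 4: at line 1 remove [bdbfu,cwqne] add [vvdcb] -> 6 lines: nqgfe vvdcb dtqyn ggph xkr lch
Final line 3: dtqyn

Answer: dtqyn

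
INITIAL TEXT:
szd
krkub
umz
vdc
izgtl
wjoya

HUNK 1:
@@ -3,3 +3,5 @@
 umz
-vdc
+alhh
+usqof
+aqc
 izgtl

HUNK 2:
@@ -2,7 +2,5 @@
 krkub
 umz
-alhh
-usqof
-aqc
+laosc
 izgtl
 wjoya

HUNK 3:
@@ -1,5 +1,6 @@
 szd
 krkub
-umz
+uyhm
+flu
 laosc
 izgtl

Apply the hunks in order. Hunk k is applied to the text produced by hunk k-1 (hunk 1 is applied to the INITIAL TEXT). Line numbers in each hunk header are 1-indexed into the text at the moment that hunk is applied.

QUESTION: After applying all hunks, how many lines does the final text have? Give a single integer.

Answer: 7

Derivation:
Hunk 1: at line 3 remove [vdc] add [alhh,usqof,aqc] -> 8 lines: szd krkub umz alhh usqof aqc izgtl wjoya
Hunk 2: at line 2 remove [alhh,usqof,aqc] add [laosc] -> 6 lines: szd krkub umz laosc izgtl wjoya
Hunk 3: at line 1 remove [umz] add [uyhm,flu] -> 7 lines: szd krkub uyhm flu laosc izgtl wjoya
Final line count: 7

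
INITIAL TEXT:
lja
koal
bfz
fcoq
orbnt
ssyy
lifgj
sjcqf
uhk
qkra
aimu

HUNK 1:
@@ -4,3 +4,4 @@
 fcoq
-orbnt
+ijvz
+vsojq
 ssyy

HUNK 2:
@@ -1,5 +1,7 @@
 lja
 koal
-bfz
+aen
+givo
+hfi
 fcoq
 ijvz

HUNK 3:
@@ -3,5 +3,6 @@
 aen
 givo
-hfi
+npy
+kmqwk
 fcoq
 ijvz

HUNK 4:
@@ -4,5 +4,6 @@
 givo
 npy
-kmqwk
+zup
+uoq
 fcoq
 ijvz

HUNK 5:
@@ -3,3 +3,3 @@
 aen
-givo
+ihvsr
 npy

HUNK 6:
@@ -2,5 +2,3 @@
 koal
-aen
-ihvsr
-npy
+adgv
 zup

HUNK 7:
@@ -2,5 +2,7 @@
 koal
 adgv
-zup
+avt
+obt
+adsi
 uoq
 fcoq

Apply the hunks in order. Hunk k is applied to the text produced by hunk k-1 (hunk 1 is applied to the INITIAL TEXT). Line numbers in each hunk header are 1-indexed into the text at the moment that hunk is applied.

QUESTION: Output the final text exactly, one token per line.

Hunk 1: at line 4 remove [orbnt] add [ijvz,vsojq] -> 12 lines: lja koal bfz fcoq ijvz vsojq ssyy lifgj sjcqf uhk qkra aimu
Hunk 2: at line 1 remove [bfz] add [aen,givo,hfi] -> 14 lines: lja koal aen givo hfi fcoq ijvz vsojq ssyy lifgj sjcqf uhk qkra aimu
Hunk 3: at line 3 remove [hfi] add [npy,kmqwk] -> 15 lines: lja koal aen givo npy kmqwk fcoq ijvz vsojq ssyy lifgj sjcqf uhk qkra aimu
Hunk 4: at line 4 remove [kmqwk] add [zup,uoq] -> 16 lines: lja koal aen givo npy zup uoq fcoq ijvz vsojq ssyy lifgj sjcqf uhk qkra aimu
Hunk 5: at line 3 remove [givo] add [ihvsr] -> 16 lines: lja koal aen ihvsr npy zup uoq fcoq ijvz vsojq ssyy lifgj sjcqf uhk qkra aimu
Hunk 6: at line 2 remove [aen,ihvsr,npy] add [adgv] -> 14 lines: lja koal adgv zup uoq fcoq ijvz vsojq ssyy lifgj sjcqf uhk qkra aimu
Hunk 7: at line 2 remove [zup] add [avt,obt,adsi] -> 16 lines: lja koal adgv avt obt adsi uoq fcoq ijvz vsojq ssyy lifgj sjcqf uhk qkra aimu

Answer: lja
koal
adgv
avt
obt
adsi
uoq
fcoq
ijvz
vsojq
ssyy
lifgj
sjcqf
uhk
qkra
aimu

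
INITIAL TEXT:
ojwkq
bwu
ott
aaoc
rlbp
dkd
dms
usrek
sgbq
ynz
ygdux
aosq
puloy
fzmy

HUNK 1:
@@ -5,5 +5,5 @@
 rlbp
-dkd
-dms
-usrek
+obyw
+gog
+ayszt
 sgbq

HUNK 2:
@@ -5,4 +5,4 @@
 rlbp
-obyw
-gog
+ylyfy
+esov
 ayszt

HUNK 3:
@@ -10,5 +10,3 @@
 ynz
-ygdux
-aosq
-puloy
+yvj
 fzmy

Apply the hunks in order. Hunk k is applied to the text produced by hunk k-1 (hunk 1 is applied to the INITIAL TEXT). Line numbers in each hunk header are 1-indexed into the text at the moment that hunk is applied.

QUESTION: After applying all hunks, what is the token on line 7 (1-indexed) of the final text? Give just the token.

Answer: esov

Derivation:
Hunk 1: at line 5 remove [dkd,dms,usrek] add [obyw,gog,ayszt] -> 14 lines: ojwkq bwu ott aaoc rlbp obyw gog ayszt sgbq ynz ygdux aosq puloy fzmy
Hunk 2: at line 5 remove [obyw,gog] add [ylyfy,esov] -> 14 lines: ojwkq bwu ott aaoc rlbp ylyfy esov ayszt sgbq ynz ygdux aosq puloy fzmy
Hunk 3: at line 10 remove [ygdux,aosq,puloy] add [yvj] -> 12 lines: ojwkq bwu ott aaoc rlbp ylyfy esov ayszt sgbq ynz yvj fzmy
Final line 7: esov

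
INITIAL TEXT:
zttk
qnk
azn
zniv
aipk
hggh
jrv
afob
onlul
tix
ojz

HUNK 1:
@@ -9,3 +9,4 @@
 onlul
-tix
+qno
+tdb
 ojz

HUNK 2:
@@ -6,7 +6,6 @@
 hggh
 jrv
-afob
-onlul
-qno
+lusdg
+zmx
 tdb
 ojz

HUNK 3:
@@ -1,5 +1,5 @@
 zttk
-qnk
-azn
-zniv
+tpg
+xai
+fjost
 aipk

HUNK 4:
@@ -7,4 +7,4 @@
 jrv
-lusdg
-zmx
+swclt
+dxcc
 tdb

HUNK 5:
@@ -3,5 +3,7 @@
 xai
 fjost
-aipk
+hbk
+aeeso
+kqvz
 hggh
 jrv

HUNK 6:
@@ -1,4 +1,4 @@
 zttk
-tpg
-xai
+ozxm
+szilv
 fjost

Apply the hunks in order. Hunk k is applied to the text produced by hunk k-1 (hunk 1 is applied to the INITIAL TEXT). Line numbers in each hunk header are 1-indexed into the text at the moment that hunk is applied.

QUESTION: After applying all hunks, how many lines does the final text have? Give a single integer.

Hunk 1: at line 9 remove [tix] add [qno,tdb] -> 12 lines: zttk qnk azn zniv aipk hggh jrv afob onlul qno tdb ojz
Hunk 2: at line 6 remove [afob,onlul,qno] add [lusdg,zmx] -> 11 lines: zttk qnk azn zniv aipk hggh jrv lusdg zmx tdb ojz
Hunk 3: at line 1 remove [qnk,azn,zniv] add [tpg,xai,fjost] -> 11 lines: zttk tpg xai fjost aipk hggh jrv lusdg zmx tdb ojz
Hunk 4: at line 7 remove [lusdg,zmx] add [swclt,dxcc] -> 11 lines: zttk tpg xai fjost aipk hggh jrv swclt dxcc tdb ojz
Hunk 5: at line 3 remove [aipk] add [hbk,aeeso,kqvz] -> 13 lines: zttk tpg xai fjost hbk aeeso kqvz hggh jrv swclt dxcc tdb ojz
Hunk 6: at line 1 remove [tpg,xai] add [ozxm,szilv] -> 13 lines: zttk ozxm szilv fjost hbk aeeso kqvz hggh jrv swclt dxcc tdb ojz
Final line count: 13

Answer: 13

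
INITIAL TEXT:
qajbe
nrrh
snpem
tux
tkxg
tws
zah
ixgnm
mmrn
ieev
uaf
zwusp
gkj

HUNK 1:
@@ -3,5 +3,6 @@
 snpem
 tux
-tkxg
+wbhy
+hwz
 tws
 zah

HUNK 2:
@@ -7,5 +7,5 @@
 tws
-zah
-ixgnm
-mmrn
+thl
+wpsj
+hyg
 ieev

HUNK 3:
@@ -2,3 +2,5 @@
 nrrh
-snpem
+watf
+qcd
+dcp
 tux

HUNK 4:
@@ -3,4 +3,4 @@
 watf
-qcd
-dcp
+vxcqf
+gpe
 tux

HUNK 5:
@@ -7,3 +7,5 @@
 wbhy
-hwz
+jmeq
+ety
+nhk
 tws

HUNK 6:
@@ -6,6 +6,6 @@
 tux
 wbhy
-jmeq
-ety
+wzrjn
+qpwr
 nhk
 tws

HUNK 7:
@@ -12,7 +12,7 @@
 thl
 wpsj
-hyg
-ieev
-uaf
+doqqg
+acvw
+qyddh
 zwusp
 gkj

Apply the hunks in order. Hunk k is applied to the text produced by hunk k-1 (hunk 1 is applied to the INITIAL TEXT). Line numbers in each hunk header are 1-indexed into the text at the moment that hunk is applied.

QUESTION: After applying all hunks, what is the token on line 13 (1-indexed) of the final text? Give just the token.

Hunk 1: at line 3 remove [tkxg] add [wbhy,hwz] -> 14 lines: qajbe nrrh snpem tux wbhy hwz tws zah ixgnm mmrn ieev uaf zwusp gkj
Hunk 2: at line 7 remove [zah,ixgnm,mmrn] add [thl,wpsj,hyg] -> 14 lines: qajbe nrrh snpem tux wbhy hwz tws thl wpsj hyg ieev uaf zwusp gkj
Hunk 3: at line 2 remove [snpem] add [watf,qcd,dcp] -> 16 lines: qajbe nrrh watf qcd dcp tux wbhy hwz tws thl wpsj hyg ieev uaf zwusp gkj
Hunk 4: at line 3 remove [qcd,dcp] add [vxcqf,gpe] -> 16 lines: qajbe nrrh watf vxcqf gpe tux wbhy hwz tws thl wpsj hyg ieev uaf zwusp gkj
Hunk 5: at line 7 remove [hwz] add [jmeq,ety,nhk] -> 18 lines: qajbe nrrh watf vxcqf gpe tux wbhy jmeq ety nhk tws thl wpsj hyg ieev uaf zwusp gkj
Hunk 6: at line 6 remove [jmeq,ety] add [wzrjn,qpwr] -> 18 lines: qajbe nrrh watf vxcqf gpe tux wbhy wzrjn qpwr nhk tws thl wpsj hyg ieev uaf zwusp gkj
Hunk 7: at line 12 remove [hyg,ieev,uaf] add [doqqg,acvw,qyddh] -> 18 lines: qajbe nrrh watf vxcqf gpe tux wbhy wzrjn qpwr nhk tws thl wpsj doqqg acvw qyddh zwusp gkj
Final line 13: wpsj

Answer: wpsj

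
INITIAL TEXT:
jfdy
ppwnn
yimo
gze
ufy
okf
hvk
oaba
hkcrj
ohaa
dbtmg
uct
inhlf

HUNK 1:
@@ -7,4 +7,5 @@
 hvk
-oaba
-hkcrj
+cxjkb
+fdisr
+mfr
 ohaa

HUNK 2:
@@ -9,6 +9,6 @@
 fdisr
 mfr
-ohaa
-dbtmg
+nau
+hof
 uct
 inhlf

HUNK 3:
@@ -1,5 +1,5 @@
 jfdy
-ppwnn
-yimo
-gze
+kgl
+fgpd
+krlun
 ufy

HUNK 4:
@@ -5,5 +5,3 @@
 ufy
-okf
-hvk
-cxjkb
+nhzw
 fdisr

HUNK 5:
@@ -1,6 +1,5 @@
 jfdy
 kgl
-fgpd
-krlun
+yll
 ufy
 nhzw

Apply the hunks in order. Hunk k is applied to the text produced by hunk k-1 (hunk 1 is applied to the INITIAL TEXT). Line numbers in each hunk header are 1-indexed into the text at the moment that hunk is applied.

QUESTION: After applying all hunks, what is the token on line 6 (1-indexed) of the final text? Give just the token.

Answer: fdisr

Derivation:
Hunk 1: at line 7 remove [oaba,hkcrj] add [cxjkb,fdisr,mfr] -> 14 lines: jfdy ppwnn yimo gze ufy okf hvk cxjkb fdisr mfr ohaa dbtmg uct inhlf
Hunk 2: at line 9 remove [ohaa,dbtmg] add [nau,hof] -> 14 lines: jfdy ppwnn yimo gze ufy okf hvk cxjkb fdisr mfr nau hof uct inhlf
Hunk 3: at line 1 remove [ppwnn,yimo,gze] add [kgl,fgpd,krlun] -> 14 lines: jfdy kgl fgpd krlun ufy okf hvk cxjkb fdisr mfr nau hof uct inhlf
Hunk 4: at line 5 remove [okf,hvk,cxjkb] add [nhzw] -> 12 lines: jfdy kgl fgpd krlun ufy nhzw fdisr mfr nau hof uct inhlf
Hunk 5: at line 1 remove [fgpd,krlun] add [yll] -> 11 lines: jfdy kgl yll ufy nhzw fdisr mfr nau hof uct inhlf
Final line 6: fdisr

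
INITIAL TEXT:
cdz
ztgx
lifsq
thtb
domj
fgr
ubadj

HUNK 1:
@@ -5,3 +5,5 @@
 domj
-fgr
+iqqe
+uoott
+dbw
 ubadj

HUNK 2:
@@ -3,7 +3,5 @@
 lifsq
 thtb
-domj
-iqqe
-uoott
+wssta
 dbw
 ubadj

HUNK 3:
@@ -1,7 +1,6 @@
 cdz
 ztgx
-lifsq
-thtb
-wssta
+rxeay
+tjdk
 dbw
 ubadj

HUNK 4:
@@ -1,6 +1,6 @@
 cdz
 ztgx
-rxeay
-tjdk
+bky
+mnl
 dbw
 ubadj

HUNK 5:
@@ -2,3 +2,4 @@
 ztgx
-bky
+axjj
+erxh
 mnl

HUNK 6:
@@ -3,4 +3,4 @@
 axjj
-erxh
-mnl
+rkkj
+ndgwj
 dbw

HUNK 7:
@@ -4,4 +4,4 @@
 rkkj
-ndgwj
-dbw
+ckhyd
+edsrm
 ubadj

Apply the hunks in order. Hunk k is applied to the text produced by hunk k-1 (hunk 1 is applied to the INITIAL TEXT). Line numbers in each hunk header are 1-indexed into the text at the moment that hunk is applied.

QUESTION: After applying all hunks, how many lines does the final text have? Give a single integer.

Hunk 1: at line 5 remove [fgr] add [iqqe,uoott,dbw] -> 9 lines: cdz ztgx lifsq thtb domj iqqe uoott dbw ubadj
Hunk 2: at line 3 remove [domj,iqqe,uoott] add [wssta] -> 7 lines: cdz ztgx lifsq thtb wssta dbw ubadj
Hunk 3: at line 1 remove [lifsq,thtb,wssta] add [rxeay,tjdk] -> 6 lines: cdz ztgx rxeay tjdk dbw ubadj
Hunk 4: at line 1 remove [rxeay,tjdk] add [bky,mnl] -> 6 lines: cdz ztgx bky mnl dbw ubadj
Hunk 5: at line 2 remove [bky] add [axjj,erxh] -> 7 lines: cdz ztgx axjj erxh mnl dbw ubadj
Hunk 6: at line 3 remove [erxh,mnl] add [rkkj,ndgwj] -> 7 lines: cdz ztgx axjj rkkj ndgwj dbw ubadj
Hunk 7: at line 4 remove [ndgwj,dbw] add [ckhyd,edsrm] -> 7 lines: cdz ztgx axjj rkkj ckhyd edsrm ubadj
Final line count: 7

Answer: 7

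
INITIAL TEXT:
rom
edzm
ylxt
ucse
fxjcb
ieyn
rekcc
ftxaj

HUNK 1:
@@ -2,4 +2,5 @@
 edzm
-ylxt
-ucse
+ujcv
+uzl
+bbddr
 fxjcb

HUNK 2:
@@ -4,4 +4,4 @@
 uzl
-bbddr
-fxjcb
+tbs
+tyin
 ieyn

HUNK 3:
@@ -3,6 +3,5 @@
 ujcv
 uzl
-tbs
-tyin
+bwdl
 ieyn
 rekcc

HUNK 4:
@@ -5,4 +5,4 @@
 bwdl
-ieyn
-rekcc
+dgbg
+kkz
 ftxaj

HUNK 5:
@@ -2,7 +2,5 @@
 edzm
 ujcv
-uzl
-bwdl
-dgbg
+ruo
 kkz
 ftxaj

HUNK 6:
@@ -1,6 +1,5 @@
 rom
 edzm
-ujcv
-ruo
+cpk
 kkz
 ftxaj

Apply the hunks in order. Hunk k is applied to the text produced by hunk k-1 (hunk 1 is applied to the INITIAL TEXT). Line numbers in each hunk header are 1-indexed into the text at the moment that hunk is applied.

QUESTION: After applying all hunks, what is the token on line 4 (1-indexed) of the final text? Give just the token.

Answer: kkz

Derivation:
Hunk 1: at line 2 remove [ylxt,ucse] add [ujcv,uzl,bbddr] -> 9 lines: rom edzm ujcv uzl bbddr fxjcb ieyn rekcc ftxaj
Hunk 2: at line 4 remove [bbddr,fxjcb] add [tbs,tyin] -> 9 lines: rom edzm ujcv uzl tbs tyin ieyn rekcc ftxaj
Hunk 3: at line 3 remove [tbs,tyin] add [bwdl] -> 8 lines: rom edzm ujcv uzl bwdl ieyn rekcc ftxaj
Hunk 4: at line 5 remove [ieyn,rekcc] add [dgbg,kkz] -> 8 lines: rom edzm ujcv uzl bwdl dgbg kkz ftxaj
Hunk 5: at line 2 remove [uzl,bwdl,dgbg] add [ruo] -> 6 lines: rom edzm ujcv ruo kkz ftxaj
Hunk 6: at line 1 remove [ujcv,ruo] add [cpk] -> 5 lines: rom edzm cpk kkz ftxaj
Final line 4: kkz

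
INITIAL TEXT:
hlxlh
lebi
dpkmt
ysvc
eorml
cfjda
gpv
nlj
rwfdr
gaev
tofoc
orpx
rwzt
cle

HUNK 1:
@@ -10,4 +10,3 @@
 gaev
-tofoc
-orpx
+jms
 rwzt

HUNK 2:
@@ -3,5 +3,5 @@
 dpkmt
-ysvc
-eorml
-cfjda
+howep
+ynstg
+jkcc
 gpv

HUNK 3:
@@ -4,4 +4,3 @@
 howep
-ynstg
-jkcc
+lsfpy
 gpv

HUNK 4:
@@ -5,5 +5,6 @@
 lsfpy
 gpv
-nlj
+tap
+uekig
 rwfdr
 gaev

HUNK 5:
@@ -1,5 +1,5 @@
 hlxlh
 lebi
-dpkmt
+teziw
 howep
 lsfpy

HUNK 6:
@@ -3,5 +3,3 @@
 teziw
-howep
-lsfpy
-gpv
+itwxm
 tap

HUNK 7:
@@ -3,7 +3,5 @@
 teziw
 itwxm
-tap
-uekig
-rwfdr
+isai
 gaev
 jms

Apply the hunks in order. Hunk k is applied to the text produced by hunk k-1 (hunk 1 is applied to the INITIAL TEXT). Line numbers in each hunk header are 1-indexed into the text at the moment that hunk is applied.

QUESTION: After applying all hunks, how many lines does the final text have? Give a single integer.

Answer: 9

Derivation:
Hunk 1: at line 10 remove [tofoc,orpx] add [jms] -> 13 lines: hlxlh lebi dpkmt ysvc eorml cfjda gpv nlj rwfdr gaev jms rwzt cle
Hunk 2: at line 3 remove [ysvc,eorml,cfjda] add [howep,ynstg,jkcc] -> 13 lines: hlxlh lebi dpkmt howep ynstg jkcc gpv nlj rwfdr gaev jms rwzt cle
Hunk 3: at line 4 remove [ynstg,jkcc] add [lsfpy] -> 12 lines: hlxlh lebi dpkmt howep lsfpy gpv nlj rwfdr gaev jms rwzt cle
Hunk 4: at line 5 remove [nlj] add [tap,uekig] -> 13 lines: hlxlh lebi dpkmt howep lsfpy gpv tap uekig rwfdr gaev jms rwzt cle
Hunk 5: at line 1 remove [dpkmt] add [teziw] -> 13 lines: hlxlh lebi teziw howep lsfpy gpv tap uekig rwfdr gaev jms rwzt cle
Hunk 6: at line 3 remove [howep,lsfpy,gpv] add [itwxm] -> 11 lines: hlxlh lebi teziw itwxm tap uekig rwfdr gaev jms rwzt cle
Hunk 7: at line 3 remove [tap,uekig,rwfdr] add [isai] -> 9 lines: hlxlh lebi teziw itwxm isai gaev jms rwzt cle
Final line count: 9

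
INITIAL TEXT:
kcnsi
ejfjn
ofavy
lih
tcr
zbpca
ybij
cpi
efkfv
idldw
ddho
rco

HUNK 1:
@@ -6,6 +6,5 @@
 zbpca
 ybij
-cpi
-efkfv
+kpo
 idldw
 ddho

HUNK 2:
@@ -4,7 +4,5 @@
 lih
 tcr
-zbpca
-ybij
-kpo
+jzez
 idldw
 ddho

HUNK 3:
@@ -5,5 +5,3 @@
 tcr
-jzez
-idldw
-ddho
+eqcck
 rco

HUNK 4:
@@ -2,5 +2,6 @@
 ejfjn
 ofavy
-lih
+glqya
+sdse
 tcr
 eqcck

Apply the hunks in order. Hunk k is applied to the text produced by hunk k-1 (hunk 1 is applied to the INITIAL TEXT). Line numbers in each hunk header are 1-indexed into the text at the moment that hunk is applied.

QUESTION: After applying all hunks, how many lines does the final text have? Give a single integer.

Answer: 8

Derivation:
Hunk 1: at line 6 remove [cpi,efkfv] add [kpo] -> 11 lines: kcnsi ejfjn ofavy lih tcr zbpca ybij kpo idldw ddho rco
Hunk 2: at line 4 remove [zbpca,ybij,kpo] add [jzez] -> 9 lines: kcnsi ejfjn ofavy lih tcr jzez idldw ddho rco
Hunk 3: at line 5 remove [jzez,idldw,ddho] add [eqcck] -> 7 lines: kcnsi ejfjn ofavy lih tcr eqcck rco
Hunk 4: at line 2 remove [lih] add [glqya,sdse] -> 8 lines: kcnsi ejfjn ofavy glqya sdse tcr eqcck rco
Final line count: 8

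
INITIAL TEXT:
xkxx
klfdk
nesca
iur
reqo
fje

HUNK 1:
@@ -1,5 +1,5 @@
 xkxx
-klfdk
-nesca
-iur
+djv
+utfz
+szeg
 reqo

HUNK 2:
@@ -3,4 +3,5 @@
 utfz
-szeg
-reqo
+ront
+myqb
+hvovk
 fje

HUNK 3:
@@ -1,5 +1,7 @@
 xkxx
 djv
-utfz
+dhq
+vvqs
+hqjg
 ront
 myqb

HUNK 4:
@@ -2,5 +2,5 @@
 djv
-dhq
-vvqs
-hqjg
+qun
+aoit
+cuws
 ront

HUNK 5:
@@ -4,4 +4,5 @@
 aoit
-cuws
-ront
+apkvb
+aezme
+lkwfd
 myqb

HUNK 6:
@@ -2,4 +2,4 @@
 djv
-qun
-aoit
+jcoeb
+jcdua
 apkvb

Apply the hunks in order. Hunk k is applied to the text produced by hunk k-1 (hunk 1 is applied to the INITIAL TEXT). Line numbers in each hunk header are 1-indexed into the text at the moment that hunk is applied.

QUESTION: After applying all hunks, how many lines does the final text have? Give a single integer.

Hunk 1: at line 1 remove [klfdk,nesca,iur] add [djv,utfz,szeg] -> 6 lines: xkxx djv utfz szeg reqo fje
Hunk 2: at line 3 remove [szeg,reqo] add [ront,myqb,hvovk] -> 7 lines: xkxx djv utfz ront myqb hvovk fje
Hunk 3: at line 1 remove [utfz] add [dhq,vvqs,hqjg] -> 9 lines: xkxx djv dhq vvqs hqjg ront myqb hvovk fje
Hunk 4: at line 2 remove [dhq,vvqs,hqjg] add [qun,aoit,cuws] -> 9 lines: xkxx djv qun aoit cuws ront myqb hvovk fje
Hunk 5: at line 4 remove [cuws,ront] add [apkvb,aezme,lkwfd] -> 10 lines: xkxx djv qun aoit apkvb aezme lkwfd myqb hvovk fje
Hunk 6: at line 2 remove [qun,aoit] add [jcoeb,jcdua] -> 10 lines: xkxx djv jcoeb jcdua apkvb aezme lkwfd myqb hvovk fje
Final line count: 10

Answer: 10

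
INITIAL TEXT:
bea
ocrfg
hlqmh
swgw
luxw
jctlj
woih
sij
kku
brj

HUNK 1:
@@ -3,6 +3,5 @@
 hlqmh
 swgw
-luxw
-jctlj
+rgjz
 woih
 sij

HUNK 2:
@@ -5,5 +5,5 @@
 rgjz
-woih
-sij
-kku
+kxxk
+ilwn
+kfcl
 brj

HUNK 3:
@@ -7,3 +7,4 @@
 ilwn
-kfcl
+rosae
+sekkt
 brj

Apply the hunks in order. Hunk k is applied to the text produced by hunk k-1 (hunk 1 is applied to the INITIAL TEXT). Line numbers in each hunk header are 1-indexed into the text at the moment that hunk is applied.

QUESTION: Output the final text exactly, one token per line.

Hunk 1: at line 3 remove [luxw,jctlj] add [rgjz] -> 9 lines: bea ocrfg hlqmh swgw rgjz woih sij kku brj
Hunk 2: at line 5 remove [woih,sij,kku] add [kxxk,ilwn,kfcl] -> 9 lines: bea ocrfg hlqmh swgw rgjz kxxk ilwn kfcl brj
Hunk 3: at line 7 remove [kfcl] add [rosae,sekkt] -> 10 lines: bea ocrfg hlqmh swgw rgjz kxxk ilwn rosae sekkt brj

Answer: bea
ocrfg
hlqmh
swgw
rgjz
kxxk
ilwn
rosae
sekkt
brj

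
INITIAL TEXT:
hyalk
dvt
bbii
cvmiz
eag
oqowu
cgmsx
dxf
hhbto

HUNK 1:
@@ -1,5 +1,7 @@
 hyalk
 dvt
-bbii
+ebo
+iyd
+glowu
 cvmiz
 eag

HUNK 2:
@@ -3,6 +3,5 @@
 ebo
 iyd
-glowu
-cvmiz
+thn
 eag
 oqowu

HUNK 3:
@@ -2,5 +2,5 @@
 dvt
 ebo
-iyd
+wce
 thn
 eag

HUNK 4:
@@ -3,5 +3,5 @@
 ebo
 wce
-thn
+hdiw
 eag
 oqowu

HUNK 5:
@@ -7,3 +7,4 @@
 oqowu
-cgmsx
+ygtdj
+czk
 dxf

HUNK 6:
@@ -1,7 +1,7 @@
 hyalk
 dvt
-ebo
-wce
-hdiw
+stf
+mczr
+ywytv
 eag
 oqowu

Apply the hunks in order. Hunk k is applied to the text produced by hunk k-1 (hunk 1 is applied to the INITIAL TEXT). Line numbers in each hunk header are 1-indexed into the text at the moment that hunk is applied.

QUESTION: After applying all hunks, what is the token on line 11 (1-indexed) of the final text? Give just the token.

Answer: hhbto

Derivation:
Hunk 1: at line 1 remove [bbii] add [ebo,iyd,glowu] -> 11 lines: hyalk dvt ebo iyd glowu cvmiz eag oqowu cgmsx dxf hhbto
Hunk 2: at line 3 remove [glowu,cvmiz] add [thn] -> 10 lines: hyalk dvt ebo iyd thn eag oqowu cgmsx dxf hhbto
Hunk 3: at line 2 remove [iyd] add [wce] -> 10 lines: hyalk dvt ebo wce thn eag oqowu cgmsx dxf hhbto
Hunk 4: at line 3 remove [thn] add [hdiw] -> 10 lines: hyalk dvt ebo wce hdiw eag oqowu cgmsx dxf hhbto
Hunk 5: at line 7 remove [cgmsx] add [ygtdj,czk] -> 11 lines: hyalk dvt ebo wce hdiw eag oqowu ygtdj czk dxf hhbto
Hunk 6: at line 1 remove [ebo,wce,hdiw] add [stf,mczr,ywytv] -> 11 lines: hyalk dvt stf mczr ywytv eag oqowu ygtdj czk dxf hhbto
Final line 11: hhbto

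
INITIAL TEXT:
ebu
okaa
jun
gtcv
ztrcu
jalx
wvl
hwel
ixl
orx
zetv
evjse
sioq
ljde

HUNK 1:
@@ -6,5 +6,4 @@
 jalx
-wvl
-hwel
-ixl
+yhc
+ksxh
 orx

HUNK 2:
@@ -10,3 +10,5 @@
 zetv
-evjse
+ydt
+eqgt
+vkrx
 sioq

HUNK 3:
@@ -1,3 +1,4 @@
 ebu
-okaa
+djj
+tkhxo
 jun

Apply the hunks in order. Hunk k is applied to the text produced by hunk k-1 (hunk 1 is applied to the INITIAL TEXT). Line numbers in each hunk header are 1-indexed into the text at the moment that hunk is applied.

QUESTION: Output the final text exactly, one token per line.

Answer: ebu
djj
tkhxo
jun
gtcv
ztrcu
jalx
yhc
ksxh
orx
zetv
ydt
eqgt
vkrx
sioq
ljde

Derivation:
Hunk 1: at line 6 remove [wvl,hwel,ixl] add [yhc,ksxh] -> 13 lines: ebu okaa jun gtcv ztrcu jalx yhc ksxh orx zetv evjse sioq ljde
Hunk 2: at line 10 remove [evjse] add [ydt,eqgt,vkrx] -> 15 lines: ebu okaa jun gtcv ztrcu jalx yhc ksxh orx zetv ydt eqgt vkrx sioq ljde
Hunk 3: at line 1 remove [okaa] add [djj,tkhxo] -> 16 lines: ebu djj tkhxo jun gtcv ztrcu jalx yhc ksxh orx zetv ydt eqgt vkrx sioq ljde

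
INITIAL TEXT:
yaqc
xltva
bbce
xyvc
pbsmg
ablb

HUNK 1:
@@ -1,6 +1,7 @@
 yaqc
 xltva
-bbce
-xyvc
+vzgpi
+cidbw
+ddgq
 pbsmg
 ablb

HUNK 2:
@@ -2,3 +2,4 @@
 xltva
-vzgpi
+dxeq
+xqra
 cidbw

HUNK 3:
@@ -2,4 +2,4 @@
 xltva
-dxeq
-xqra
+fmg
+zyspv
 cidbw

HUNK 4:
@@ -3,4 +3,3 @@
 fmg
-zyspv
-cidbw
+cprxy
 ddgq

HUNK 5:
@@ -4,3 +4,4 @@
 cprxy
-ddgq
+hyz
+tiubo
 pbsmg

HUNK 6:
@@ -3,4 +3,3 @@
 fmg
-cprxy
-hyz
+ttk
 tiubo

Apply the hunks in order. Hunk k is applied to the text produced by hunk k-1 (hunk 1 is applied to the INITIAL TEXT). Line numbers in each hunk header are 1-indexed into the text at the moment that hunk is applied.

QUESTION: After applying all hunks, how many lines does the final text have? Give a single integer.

Hunk 1: at line 1 remove [bbce,xyvc] add [vzgpi,cidbw,ddgq] -> 7 lines: yaqc xltva vzgpi cidbw ddgq pbsmg ablb
Hunk 2: at line 2 remove [vzgpi] add [dxeq,xqra] -> 8 lines: yaqc xltva dxeq xqra cidbw ddgq pbsmg ablb
Hunk 3: at line 2 remove [dxeq,xqra] add [fmg,zyspv] -> 8 lines: yaqc xltva fmg zyspv cidbw ddgq pbsmg ablb
Hunk 4: at line 3 remove [zyspv,cidbw] add [cprxy] -> 7 lines: yaqc xltva fmg cprxy ddgq pbsmg ablb
Hunk 5: at line 4 remove [ddgq] add [hyz,tiubo] -> 8 lines: yaqc xltva fmg cprxy hyz tiubo pbsmg ablb
Hunk 6: at line 3 remove [cprxy,hyz] add [ttk] -> 7 lines: yaqc xltva fmg ttk tiubo pbsmg ablb
Final line count: 7

Answer: 7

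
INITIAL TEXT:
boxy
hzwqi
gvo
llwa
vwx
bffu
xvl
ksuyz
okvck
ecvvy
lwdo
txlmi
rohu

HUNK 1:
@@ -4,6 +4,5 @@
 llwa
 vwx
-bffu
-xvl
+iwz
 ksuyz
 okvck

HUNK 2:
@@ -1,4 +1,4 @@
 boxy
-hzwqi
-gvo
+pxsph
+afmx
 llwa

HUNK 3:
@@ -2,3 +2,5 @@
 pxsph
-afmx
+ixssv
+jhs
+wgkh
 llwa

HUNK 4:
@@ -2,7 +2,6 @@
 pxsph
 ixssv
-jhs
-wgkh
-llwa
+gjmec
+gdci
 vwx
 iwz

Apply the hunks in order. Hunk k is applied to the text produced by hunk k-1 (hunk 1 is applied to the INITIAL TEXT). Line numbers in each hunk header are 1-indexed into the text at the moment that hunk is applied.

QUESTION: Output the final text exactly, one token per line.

Hunk 1: at line 4 remove [bffu,xvl] add [iwz] -> 12 lines: boxy hzwqi gvo llwa vwx iwz ksuyz okvck ecvvy lwdo txlmi rohu
Hunk 2: at line 1 remove [hzwqi,gvo] add [pxsph,afmx] -> 12 lines: boxy pxsph afmx llwa vwx iwz ksuyz okvck ecvvy lwdo txlmi rohu
Hunk 3: at line 2 remove [afmx] add [ixssv,jhs,wgkh] -> 14 lines: boxy pxsph ixssv jhs wgkh llwa vwx iwz ksuyz okvck ecvvy lwdo txlmi rohu
Hunk 4: at line 2 remove [jhs,wgkh,llwa] add [gjmec,gdci] -> 13 lines: boxy pxsph ixssv gjmec gdci vwx iwz ksuyz okvck ecvvy lwdo txlmi rohu

Answer: boxy
pxsph
ixssv
gjmec
gdci
vwx
iwz
ksuyz
okvck
ecvvy
lwdo
txlmi
rohu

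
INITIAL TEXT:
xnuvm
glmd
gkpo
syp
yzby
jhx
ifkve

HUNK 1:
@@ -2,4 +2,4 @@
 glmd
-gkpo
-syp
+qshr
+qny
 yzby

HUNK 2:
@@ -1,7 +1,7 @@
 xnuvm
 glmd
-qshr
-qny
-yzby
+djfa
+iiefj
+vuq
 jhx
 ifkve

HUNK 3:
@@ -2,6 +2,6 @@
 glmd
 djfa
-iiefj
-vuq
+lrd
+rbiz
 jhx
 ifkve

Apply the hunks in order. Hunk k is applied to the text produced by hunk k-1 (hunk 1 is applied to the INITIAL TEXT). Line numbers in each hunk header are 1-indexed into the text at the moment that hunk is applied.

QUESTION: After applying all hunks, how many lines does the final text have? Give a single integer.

Answer: 7

Derivation:
Hunk 1: at line 2 remove [gkpo,syp] add [qshr,qny] -> 7 lines: xnuvm glmd qshr qny yzby jhx ifkve
Hunk 2: at line 1 remove [qshr,qny,yzby] add [djfa,iiefj,vuq] -> 7 lines: xnuvm glmd djfa iiefj vuq jhx ifkve
Hunk 3: at line 2 remove [iiefj,vuq] add [lrd,rbiz] -> 7 lines: xnuvm glmd djfa lrd rbiz jhx ifkve
Final line count: 7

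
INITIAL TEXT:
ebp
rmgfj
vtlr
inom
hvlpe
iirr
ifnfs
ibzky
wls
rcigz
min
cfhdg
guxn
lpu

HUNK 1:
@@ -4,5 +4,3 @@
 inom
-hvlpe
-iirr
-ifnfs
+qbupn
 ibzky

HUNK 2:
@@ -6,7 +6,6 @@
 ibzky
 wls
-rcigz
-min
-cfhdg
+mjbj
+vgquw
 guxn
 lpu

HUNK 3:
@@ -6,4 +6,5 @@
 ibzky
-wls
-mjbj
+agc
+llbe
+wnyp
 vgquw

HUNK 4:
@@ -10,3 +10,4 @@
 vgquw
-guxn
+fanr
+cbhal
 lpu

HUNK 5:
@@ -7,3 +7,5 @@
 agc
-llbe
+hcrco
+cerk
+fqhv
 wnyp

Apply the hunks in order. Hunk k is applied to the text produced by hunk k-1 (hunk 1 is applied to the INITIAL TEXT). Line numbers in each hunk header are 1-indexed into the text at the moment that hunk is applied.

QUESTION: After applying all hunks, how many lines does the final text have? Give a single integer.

Hunk 1: at line 4 remove [hvlpe,iirr,ifnfs] add [qbupn] -> 12 lines: ebp rmgfj vtlr inom qbupn ibzky wls rcigz min cfhdg guxn lpu
Hunk 2: at line 6 remove [rcigz,min,cfhdg] add [mjbj,vgquw] -> 11 lines: ebp rmgfj vtlr inom qbupn ibzky wls mjbj vgquw guxn lpu
Hunk 3: at line 6 remove [wls,mjbj] add [agc,llbe,wnyp] -> 12 lines: ebp rmgfj vtlr inom qbupn ibzky agc llbe wnyp vgquw guxn lpu
Hunk 4: at line 10 remove [guxn] add [fanr,cbhal] -> 13 lines: ebp rmgfj vtlr inom qbupn ibzky agc llbe wnyp vgquw fanr cbhal lpu
Hunk 5: at line 7 remove [llbe] add [hcrco,cerk,fqhv] -> 15 lines: ebp rmgfj vtlr inom qbupn ibzky agc hcrco cerk fqhv wnyp vgquw fanr cbhal lpu
Final line count: 15

Answer: 15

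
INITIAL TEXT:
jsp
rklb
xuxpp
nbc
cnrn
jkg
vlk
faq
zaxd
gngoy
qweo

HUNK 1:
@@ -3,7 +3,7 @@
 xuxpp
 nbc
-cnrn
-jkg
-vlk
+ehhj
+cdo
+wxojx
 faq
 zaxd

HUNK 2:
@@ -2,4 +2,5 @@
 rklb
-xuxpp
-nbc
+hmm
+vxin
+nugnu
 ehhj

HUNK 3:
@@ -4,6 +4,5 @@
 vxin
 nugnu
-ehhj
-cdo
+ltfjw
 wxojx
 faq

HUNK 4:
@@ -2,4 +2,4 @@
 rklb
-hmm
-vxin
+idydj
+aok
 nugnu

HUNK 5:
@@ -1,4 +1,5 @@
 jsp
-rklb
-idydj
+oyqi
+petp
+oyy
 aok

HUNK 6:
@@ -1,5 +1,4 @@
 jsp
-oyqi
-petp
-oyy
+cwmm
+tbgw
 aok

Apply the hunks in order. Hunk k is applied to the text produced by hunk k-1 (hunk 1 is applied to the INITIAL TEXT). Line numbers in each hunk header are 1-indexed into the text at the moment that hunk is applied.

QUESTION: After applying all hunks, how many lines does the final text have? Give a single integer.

Hunk 1: at line 3 remove [cnrn,jkg,vlk] add [ehhj,cdo,wxojx] -> 11 lines: jsp rklb xuxpp nbc ehhj cdo wxojx faq zaxd gngoy qweo
Hunk 2: at line 2 remove [xuxpp,nbc] add [hmm,vxin,nugnu] -> 12 lines: jsp rklb hmm vxin nugnu ehhj cdo wxojx faq zaxd gngoy qweo
Hunk 3: at line 4 remove [ehhj,cdo] add [ltfjw] -> 11 lines: jsp rklb hmm vxin nugnu ltfjw wxojx faq zaxd gngoy qweo
Hunk 4: at line 2 remove [hmm,vxin] add [idydj,aok] -> 11 lines: jsp rklb idydj aok nugnu ltfjw wxojx faq zaxd gngoy qweo
Hunk 5: at line 1 remove [rklb,idydj] add [oyqi,petp,oyy] -> 12 lines: jsp oyqi petp oyy aok nugnu ltfjw wxojx faq zaxd gngoy qweo
Hunk 6: at line 1 remove [oyqi,petp,oyy] add [cwmm,tbgw] -> 11 lines: jsp cwmm tbgw aok nugnu ltfjw wxojx faq zaxd gngoy qweo
Final line count: 11

Answer: 11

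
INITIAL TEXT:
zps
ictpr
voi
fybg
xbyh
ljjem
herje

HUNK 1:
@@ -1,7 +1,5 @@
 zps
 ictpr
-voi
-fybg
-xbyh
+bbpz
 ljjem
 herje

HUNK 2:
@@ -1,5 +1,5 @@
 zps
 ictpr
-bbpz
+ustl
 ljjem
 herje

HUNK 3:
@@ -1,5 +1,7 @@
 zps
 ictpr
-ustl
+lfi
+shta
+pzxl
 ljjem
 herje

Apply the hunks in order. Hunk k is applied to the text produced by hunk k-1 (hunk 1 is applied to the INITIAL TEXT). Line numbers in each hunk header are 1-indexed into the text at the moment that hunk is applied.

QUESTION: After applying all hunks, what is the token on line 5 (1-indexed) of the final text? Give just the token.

Hunk 1: at line 1 remove [voi,fybg,xbyh] add [bbpz] -> 5 lines: zps ictpr bbpz ljjem herje
Hunk 2: at line 1 remove [bbpz] add [ustl] -> 5 lines: zps ictpr ustl ljjem herje
Hunk 3: at line 1 remove [ustl] add [lfi,shta,pzxl] -> 7 lines: zps ictpr lfi shta pzxl ljjem herje
Final line 5: pzxl

Answer: pzxl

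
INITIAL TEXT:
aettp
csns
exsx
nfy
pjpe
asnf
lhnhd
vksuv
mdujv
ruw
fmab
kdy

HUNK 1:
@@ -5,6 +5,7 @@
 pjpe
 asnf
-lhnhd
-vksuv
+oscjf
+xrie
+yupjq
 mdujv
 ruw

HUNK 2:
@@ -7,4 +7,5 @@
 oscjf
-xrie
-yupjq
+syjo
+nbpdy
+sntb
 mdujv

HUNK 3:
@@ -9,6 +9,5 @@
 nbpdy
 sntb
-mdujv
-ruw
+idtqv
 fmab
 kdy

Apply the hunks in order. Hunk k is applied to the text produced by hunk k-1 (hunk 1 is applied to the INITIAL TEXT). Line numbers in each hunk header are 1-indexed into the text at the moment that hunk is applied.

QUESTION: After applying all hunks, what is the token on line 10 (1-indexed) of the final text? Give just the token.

Answer: sntb

Derivation:
Hunk 1: at line 5 remove [lhnhd,vksuv] add [oscjf,xrie,yupjq] -> 13 lines: aettp csns exsx nfy pjpe asnf oscjf xrie yupjq mdujv ruw fmab kdy
Hunk 2: at line 7 remove [xrie,yupjq] add [syjo,nbpdy,sntb] -> 14 lines: aettp csns exsx nfy pjpe asnf oscjf syjo nbpdy sntb mdujv ruw fmab kdy
Hunk 3: at line 9 remove [mdujv,ruw] add [idtqv] -> 13 lines: aettp csns exsx nfy pjpe asnf oscjf syjo nbpdy sntb idtqv fmab kdy
Final line 10: sntb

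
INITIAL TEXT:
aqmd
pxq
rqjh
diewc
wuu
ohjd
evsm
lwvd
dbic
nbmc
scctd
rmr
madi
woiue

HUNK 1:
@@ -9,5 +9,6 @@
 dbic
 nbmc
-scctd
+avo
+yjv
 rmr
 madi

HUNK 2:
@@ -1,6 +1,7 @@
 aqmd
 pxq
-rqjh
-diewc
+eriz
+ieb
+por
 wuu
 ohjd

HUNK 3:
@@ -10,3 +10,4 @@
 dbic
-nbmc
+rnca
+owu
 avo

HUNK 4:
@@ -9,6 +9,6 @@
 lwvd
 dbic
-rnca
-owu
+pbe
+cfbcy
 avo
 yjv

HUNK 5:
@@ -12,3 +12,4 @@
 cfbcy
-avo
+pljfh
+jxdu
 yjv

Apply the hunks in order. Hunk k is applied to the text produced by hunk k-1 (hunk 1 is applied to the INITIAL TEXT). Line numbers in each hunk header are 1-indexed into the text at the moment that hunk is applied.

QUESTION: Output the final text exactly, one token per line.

Hunk 1: at line 9 remove [scctd] add [avo,yjv] -> 15 lines: aqmd pxq rqjh diewc wuu ohjd evsm lwvd dbic nbmc avo yjv rmr madi woiue
Hunk 2: at line 1 remove [rqjh,diewc] add [eriz,ieb,por] -> 16 lines: aqmd pxq eriz ieb por wuu ohjd evsm lwvd dbic nbmc avo yjv rmr madi woiue
Hunk 3: at line 10 remove [nbmc] add [rnca,owu] -> 17 lines: aqmd pxq eriz ieb por wuu ohjd evsm lwvd dbic rnca owu avo yjv rmr madi woiue
Hunk 4: at line 9 remove [rnca,owu] add [pbe,cfbcy] -> 17 lines: aqmd pxq eriz ieb por wuu ohjd evsm lwvd dbic pbe cfbcy avo yjv rmr madi woiue
Hunk 5: at line 12 remove [avo] add [pljfh,jxdu] -> 18 lines: aqmd pxq eriz ieb por wuu ohjd evsm lwvd dbic pbe cfbcy pljfh jxdu yjv rmr madi woiue

Answer: aqmd
pxq
eriz
ieb
por
wuu
ohjd
evsm
lwvd
dbic
pbe
cfbcy
pljfh
jxdu
yjv
rmr
madi
woiue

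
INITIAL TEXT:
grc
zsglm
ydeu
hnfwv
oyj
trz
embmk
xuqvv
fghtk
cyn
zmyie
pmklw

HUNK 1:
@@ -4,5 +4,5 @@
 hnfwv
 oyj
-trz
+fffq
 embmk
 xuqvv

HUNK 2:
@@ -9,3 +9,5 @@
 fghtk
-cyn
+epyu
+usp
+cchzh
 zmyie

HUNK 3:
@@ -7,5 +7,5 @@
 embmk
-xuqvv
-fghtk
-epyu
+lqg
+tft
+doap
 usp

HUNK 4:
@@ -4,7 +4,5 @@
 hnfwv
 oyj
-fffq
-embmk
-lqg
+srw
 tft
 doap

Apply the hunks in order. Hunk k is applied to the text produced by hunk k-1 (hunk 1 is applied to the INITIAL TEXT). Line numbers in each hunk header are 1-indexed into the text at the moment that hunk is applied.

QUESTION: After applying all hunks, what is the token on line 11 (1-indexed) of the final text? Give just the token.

Answer: zmyie

Derivation:
Hunk 1: at line 4 remove [trz] add [fffq] -> 12 lines: grc zsglm ydeu hnfwv oyj fffq embmk xuqvv fghtk cyn zmyie pmklw
Hunk 2: at line 9 remove [cyn] add [epyu,usp,cchzh] -> 14 lines: grc zsglm ydeu hnfwv oyj fffq embmk xuqvv fghtk epyu usp cchzh zmyie pmklw
Hunk 3: at line 7 remove [xuqvv,fghtk,epyu] add [lqg,tft,doap] -> 14 lines: grc zsglm ydeu hnfwv oyj fffq embmk lqg tft doap usp cchzh zmyie pmklw
Hunk 4: at line 4 remove [fffq,embmk,lqg] add [srw] -> 12 lines: grc zsglm ydeu hnfwv oyj srw tft doap usp cchzh zmyie pmklw
Final line 11: zmyie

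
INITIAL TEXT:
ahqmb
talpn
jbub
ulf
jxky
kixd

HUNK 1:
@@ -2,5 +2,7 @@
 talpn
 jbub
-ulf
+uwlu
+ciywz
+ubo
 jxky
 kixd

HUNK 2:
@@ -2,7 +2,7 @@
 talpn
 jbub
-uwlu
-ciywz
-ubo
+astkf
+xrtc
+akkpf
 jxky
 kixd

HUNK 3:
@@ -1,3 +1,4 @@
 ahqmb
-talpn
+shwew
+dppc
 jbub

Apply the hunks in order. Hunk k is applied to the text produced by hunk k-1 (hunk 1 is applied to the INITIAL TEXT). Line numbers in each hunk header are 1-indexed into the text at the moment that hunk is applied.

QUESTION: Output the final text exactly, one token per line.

Answer: ahqmb
shwew
dppc
jbub
astkf
xrtc
akkpf
jxky
kixd

Derivation:
Hunk 1: at line 2 remove [ulf] add [uwlu,ciywz,ubo] -> 8 lines: ahqmb talpn jbub uwlu ciywz ubo jxky kixd
Hunk 2: at line 2 remove [uwlu,ciywz,ubo] add [astkf,xrtc,akkpf] -> 8 lines: ahqmb talpn jbub astkf xrtc akkpf jxky kixd
Hunk 3: at line 1 remove [talpn] add [shwew,dppc] -> 9 lines: ahqmb shwew dppc jbub astkf xrtc akkpf jxky kixd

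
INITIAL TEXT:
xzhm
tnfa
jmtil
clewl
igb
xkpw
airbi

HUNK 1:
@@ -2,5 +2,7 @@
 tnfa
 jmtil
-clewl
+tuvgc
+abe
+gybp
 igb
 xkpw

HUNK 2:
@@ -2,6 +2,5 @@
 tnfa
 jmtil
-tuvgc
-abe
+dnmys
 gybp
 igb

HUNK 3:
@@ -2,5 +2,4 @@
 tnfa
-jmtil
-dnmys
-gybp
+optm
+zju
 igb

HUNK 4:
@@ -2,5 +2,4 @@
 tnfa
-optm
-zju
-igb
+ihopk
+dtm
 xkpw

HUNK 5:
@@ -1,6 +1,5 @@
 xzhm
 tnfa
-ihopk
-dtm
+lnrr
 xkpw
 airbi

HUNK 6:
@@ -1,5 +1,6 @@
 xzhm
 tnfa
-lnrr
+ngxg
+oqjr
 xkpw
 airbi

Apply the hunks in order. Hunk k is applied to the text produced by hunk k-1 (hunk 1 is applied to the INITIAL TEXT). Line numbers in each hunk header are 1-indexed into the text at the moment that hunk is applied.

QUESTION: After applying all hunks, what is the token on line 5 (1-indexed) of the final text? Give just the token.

Answer: xkpw

Derivation:
Hunk 1: at line 2 remove [clewl] add [tuvgc,abe,gybp] -> 9 lines: xzhm tnfa jmtil tuvgc abe gybp igb xkpw airbi
Hunk 2: at line 2 remove [tuvgc,abe] add [dnmys] -> 8 lines: xzhm tnfa jmtil dnmys gybp igb xkpw airbi
Hunk 3: at line 2 remove [jmtil,dnmys,gybp] add [optm,zju] -> 7 lines: xzhm tnfa optm zju igb xkpw airbi
Hunk 4: at line 2 remove [optm,zju,igb] add [ihopk,dtm] -> 6 lines: xzhm tnfa ihopk dtm xkpw airbi
Hunk 5: at line 1 remove [ihopk,dtm] add [lnrr] -> 5 lines: xzhm tnfa lnrr xkpw airbi
Hunk 6: at line 1 remove [lnrr] add [ngxg,oqjr] -> 6 lines: xzhm tnfa ngxg oqjr xkpw airbi
Final line 5: xkpw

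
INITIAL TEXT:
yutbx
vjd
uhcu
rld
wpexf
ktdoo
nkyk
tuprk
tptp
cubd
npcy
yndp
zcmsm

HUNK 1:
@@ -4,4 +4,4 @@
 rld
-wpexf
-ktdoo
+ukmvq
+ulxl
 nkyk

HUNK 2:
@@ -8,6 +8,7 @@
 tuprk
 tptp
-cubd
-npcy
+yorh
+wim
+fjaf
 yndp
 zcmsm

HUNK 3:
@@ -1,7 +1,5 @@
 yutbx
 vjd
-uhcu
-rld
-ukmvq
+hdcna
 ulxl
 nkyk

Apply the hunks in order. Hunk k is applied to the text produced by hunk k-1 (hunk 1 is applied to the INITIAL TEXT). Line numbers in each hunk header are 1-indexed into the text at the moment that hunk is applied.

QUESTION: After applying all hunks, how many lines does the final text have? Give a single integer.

Answer: 12

Derivation:
Hunk 1: at line 4 remove [wpexf,ktdoo] add [ukmvq,ulxl] -> 13 lines: yutbx vjd uhcu rld ukmvq ulxl nkyk tuprk tptp cubd npcy yndp zcmsm
Hunk 2: at line 8 remove [cubd,npcy] add [yorh,wim,fjaf] -> 14 lines: yutbx vjd uhcu rld ukmvq ulxl nkyk tuprk tptp yorh wim fjaf yndp zcmsm
Hunk 3: at line 1 remove [uhcu,rld,ukmvq] add [hdcna] -> 12 lines: yutbx vjd hdcna ulxl nkyk tuprk tptp yorh wim fjaf yndp zcmsm
Final line count: 12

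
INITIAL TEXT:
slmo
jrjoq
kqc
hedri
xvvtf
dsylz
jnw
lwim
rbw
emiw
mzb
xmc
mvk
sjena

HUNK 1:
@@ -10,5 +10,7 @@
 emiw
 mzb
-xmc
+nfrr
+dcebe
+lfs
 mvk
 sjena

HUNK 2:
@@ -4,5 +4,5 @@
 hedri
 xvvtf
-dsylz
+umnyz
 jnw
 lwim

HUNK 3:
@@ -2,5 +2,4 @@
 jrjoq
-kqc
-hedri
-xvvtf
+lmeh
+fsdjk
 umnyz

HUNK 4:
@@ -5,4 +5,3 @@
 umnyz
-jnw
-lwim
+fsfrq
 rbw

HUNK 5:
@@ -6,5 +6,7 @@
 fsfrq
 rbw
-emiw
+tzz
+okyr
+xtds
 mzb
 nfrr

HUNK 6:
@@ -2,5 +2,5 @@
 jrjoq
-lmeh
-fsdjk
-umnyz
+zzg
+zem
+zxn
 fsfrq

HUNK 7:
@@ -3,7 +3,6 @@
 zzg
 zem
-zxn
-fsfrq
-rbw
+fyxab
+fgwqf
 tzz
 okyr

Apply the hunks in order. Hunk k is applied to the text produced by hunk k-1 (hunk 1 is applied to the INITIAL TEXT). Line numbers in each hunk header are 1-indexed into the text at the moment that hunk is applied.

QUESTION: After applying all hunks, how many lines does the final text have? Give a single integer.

Hunk 1: at line 10 remove [xmc] add [nfrr,dcebe,lfs] -> 16 lines: slmo jrjoq kqc hedri xvvtf dsylz jnw lwim rbw emiw mzb nfrr dcebe lfs mvk sjena
Hunk 2: at line 4 remove [dsylz] add [umnyz] -> 16 lines: slmo jrjoq kqc hedri xvvtf umnyz jnw lwim rbw emiw mzb nfrr dcebe lfs mvk sjena
Hunk 3: at line 2 remove [kqc,hedri,xvvtf] add [lmeh,fsdjk] -> 15 lines: slmo jrjoq lmeh fsdjk umnyz jnw lwim rbw emiw mzb nfrr dcebe lfs mvk sjena
Hunk 4: at line 5 remove [jnw,lwim] add [fsfrq] -> 14 lines: slmo jrjoq lmeh fsdjk umnyz fsfrq rbw emiw mzb nfrr dcebe lfs mvk sjena
Hunk 5: at line 6 remove [emiw] add [tzz,okyr,xtds] -> 16 lines: slmo jrjoq lmeh fsdjk umnyz fsfrq rbw tzz okyr xtds mzb nfrr dcebe lfs mvk sjena
Hunk 6: at line 2 remove [lmeh,fsdjk,umnyz] add [zzg,zem,zxn] -> 16 lines: slmo jrjoq zzg zem zxn fsfrq rbw tzz okyr xtds mzb nfrr dcebe lfs mvk sjena
Hunk 7: at line 3 remove [zxn,fsfrq,rbw] add [fyxab,fgwqf] -> 15 lines: slmo jrjoq zzg zem fyxab fgwqf tzz okyr xtds mzb nfrr dcebe lfs mvk sjena
Final line count: 15

Answer: 15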